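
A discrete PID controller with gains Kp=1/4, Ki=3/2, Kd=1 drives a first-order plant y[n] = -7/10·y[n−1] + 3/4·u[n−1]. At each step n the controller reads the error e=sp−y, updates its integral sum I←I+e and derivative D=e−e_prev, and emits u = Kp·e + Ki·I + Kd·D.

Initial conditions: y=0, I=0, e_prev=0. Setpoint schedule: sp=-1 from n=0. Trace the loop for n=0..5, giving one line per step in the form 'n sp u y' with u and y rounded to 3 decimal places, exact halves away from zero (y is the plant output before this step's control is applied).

0 -1 -2.750 0.000
1 -1 2.422 -2.063
2 -1 -12.684 3.260
3 -1 27.651 -11.795
4 -1 -83.384 28.995
5 -1 219.943 -82.834

(exact arithmetic carried between steps; '≈' marks a value shown rounded to 6 d.p. or computed from one; I and e_prev carry over from the previous line; the table rounds u and y to 3 d.p., halves away from zero)
n=0: y=0, sp=-1, e=sp−y=-1; I=-1, D=e−e_prev=-1; u=1/4·(-1)+3/2·(-1)+1·(-1)=-2.75; next y=-7/10·0+3/4·(-2.75)=-2.0625
n=1: y=-2.0625, sp=-1, e=sp−y=1.0625; I=0.0625, D=e−e_prev=2.0625; u=1/4·1.0625+3/2·0.0625+1·2.0625=2.421875; next y=-7/10·(-2.0625)+3/4·2.421875≈3.260156
n=2: y≈3.260156, sp=-1, e=sp−y≈-4.260156; I≈-4.197656, D=e−e_prev≈-5.322656; u=1/4·(-4.260156)+3/2·(-4.197656)+1·(-5.322656)≈-12.684180; next y=-7/10·3.260156+3/4·(-12.684180)≈-11.795244
n=3: y≈-11.795244, sp=-1, e=sp−y≈10.795244; I≈6.597588, D=e−e_prev≈15.055400; u=1/4·10.795244+3/2·6.597588+1·15.055400≈27.650593; next y=-7/10·(-11.795244)+3/4·27.650593≈28.994616
n=4: y≈28.994616, sp=-1, e=sp−y≈-29.994616; I≈-23.397028, D=e−e_prev≈-40.789860; u=1/4·(-29.994616)+3/2·(-23.397028)+1·(-40.789860)≈-83.384056; next y=-7/10·28.994616+3/4·(-83.384056)≈-82.834273
n=5: y≈-82.834273, sp=-1, e=sp−y≈81.834273; I≈58.437245, D=e−e_prev≈111.828889; u=1/4·81.834273+3/2·58.437245+1·111.828889≈219.943325; next y=-7/10·(-82.834273)+3/4·219.943325≈222.941485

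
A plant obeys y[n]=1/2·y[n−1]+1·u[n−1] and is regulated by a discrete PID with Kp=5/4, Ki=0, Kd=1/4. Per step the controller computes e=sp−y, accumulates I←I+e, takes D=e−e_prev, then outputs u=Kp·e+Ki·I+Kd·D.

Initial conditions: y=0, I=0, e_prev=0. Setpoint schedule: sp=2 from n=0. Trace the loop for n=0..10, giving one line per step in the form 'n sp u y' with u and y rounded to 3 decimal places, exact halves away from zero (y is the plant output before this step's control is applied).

0 2 3.000 0.000
1 2 -2.000 3.000
2 2 4.000 -0.500
3 2 -3.250 3.750
4 2 5.500 -1.375
5 2 -5.063 4.813
6 2 7.688 -2.656
7 2 -7.703 6.359
8 2 10.875 -4.523
9 2 -11.551 8.613
10 2 15.520 -7.244

(exact arithmetic carried between steps; '≈' marks a value shown rounded to 6 d.p. or computed from one; I and e_prev carry over from the previous line; the table rounds u and y to 3 d.p., halves away from zero)
n=0: y=0, sp=2, e=sp−y=2; I=2, D=e−e_prev=2; u=5/4·2+0·2+1/4·2=3; next y=1/2·0+1·3=3
n=1: y=3, sp=2, e=sp−y=-1; I=1, D=e−e_prev=-3; u=5/4·(-1)+0·1+1/4·(-3)=-2; next y=1/2·3+1·(-2)=-0.5
n=2: y=-0.5, sp=2, e=sp−y=2.5; I=3.5, D=e−e_prev=3.5; u=5/4·2.5+0·3.5+1/4·3.5=4; next y=1/2·(-0.5)+1·4=3.75
n=3: y=3.75, sp=2, e=sp−y=-1.75; I=1.75, D=e−e_prev=-4.25; u=5/4·(-1.75)+0·1.75+1/4·(-4.25)=-3.25; next y=1/2·3.75+1·(-3.25)=-1.375
n=4: y=-1.375, sp=2, e=sp−y=3.375; I=5.125, D=e−e_prev=5.125; u=5/4·3.375+0·5.125+1/4·5.125=5.5; next y=1/2·(-1.375)+1·5.5=4.8125
n=5: y=4.8125, sp=2, e=sp−y=-2.8125; I=2.3125, D=e−e_prev=-6.1875; u=5/4·(-2.8125)+0·2.3125+1/4·(-6.1875)=-5.0625; next y=1/2·4.8125+1·(-5.0625)=-2.65625
n=6: y=-2.65625, sp=2, e=sp−y=4.65625; I=6.96875, D=e−e_prev=7.46875; u=5/4·4.65625+0·6.96875+1/4·7.46875=7.6875; next y=1/2·(-2.65625)+1·7.6875=6.359375
n=7: y=6.359375, sp=2, e=sp−y=-4.359375; I=2.609375, D=e−e_prev=-9.015625; u=5/4·(-4.359375)+0·2.609375+1/4·(-9.015625)=-7.703125; next y=1/2·6.359375+1·(-7.703125)≈-4.523438
n=8: y≈-4.523438, sp=2, e=sp−y≈6.523438; I≈9.132813, D=e−e_prev≈10.882813; u=5/4·6.523438+0·9.132813+1/4·10.882813≈10.875; next y=1/2·(-4.523438)+1·10.875≈8.613281
n=9: y≈8.613281, sp=2, e=sp−y≈-6.613281; I≈2.519531, D=e−e_prev≈-13.136719; u=5/4·(-6.613281)+0·2.519531+1/4·(-13.136719)≈-11.550781; next y=1/2·8.613281+1·(-11.550781)≈-7.244141
n=10: y≈-7.244141, sp=2, e=sp−y≈9.244141; I≈11.763672, D=e−e_prev≈15.857422; u=5/4·9.244141+0·11.763672+1/4·15.857422≈15.519531; next y=1/2·(-7.244141)+1·15.519531≈11.897461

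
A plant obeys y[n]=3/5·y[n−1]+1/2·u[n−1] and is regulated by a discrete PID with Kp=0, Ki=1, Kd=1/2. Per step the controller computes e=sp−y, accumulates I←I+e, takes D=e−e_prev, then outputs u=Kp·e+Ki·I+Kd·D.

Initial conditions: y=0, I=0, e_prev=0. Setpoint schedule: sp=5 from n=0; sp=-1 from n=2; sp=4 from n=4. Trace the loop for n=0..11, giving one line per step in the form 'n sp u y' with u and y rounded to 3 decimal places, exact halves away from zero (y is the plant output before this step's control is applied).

(exact arithmetic carried between steps; '≈' marks a value shown rounded to 6 d.p. or computed from one; I and e_prev carry over from the previous line; the table rounds u and y to 3 d.p., halves away from zero)
n=0: y=0, sp=5, e=sp−y=5; I=5, D=e−e_prev=5; u=0·5+1·5+1/2·5=7.5; next y=3/5·0+1/2·7.5=3.75
n=1: y=3.75, sp=5, e=sp−y=1.25; I=6.25, D=e−e_prev=-3.75; u=0·1.25+1·6.25+1/2·(-3.75)=4.375; next y=3/5·3.75+1/2·4.375=4.4375
n=2: y=4.4375, sp=-1, e=sp−y=-5.4375; I=0.8125, D=e−e_prev=-6.6875; u=0·(-5.4375)+1·0.8125+1/2·(-6.6875)=-2.53125; next y=3/5·4.4375+1/2·(-2.53125)=1.396875
n=3: y=1.396875, sp=-1, e=sp−y=-2.396875; I=-1.584375, D=e−e_prev=3.040625; u=0·(-2.396875)+1·(-1.584375)+1/2·3.040625≈-0.064063; next y=3/5·1.396875+1/2·(-0.064063)≈0.806094
n=4: y≈0.806094, sp=4, e=sp−y≈3.193906; I≈1.609531, D=e−e_prev≈5.590781; u=0·3.193906+1·1.609531+1/2·5.590781≈4.404922; next y=3/5·0.806094+1/2·4.404922≈2.686117
n=5: y≈2.686117, sp=4, e=sp−y≈1.313883; I≈2.923414, D=e−e_prev≈-1.880023; u=0·1.313883+1·2.923414+1/2·(-1.880023)≈1.983402; next y=3/5·2.686117+1/2·1.983402≈2.603371
n=6: y≈2.603371, sp=4, e=sp−y≈1.396629; I≈4.320043, D=e−e_prev≈0.082746; u=0·1.396629+1·4.320043+1/2·0.082746≈4.361415; next y=3/5·2.603371+1/2·4.361415≈3.742731
n=7: y≈3.742731, sp=4, e=sp−y≈0.257269; I≈4.577312, D=e−e_prev≈-1.139359; u=0·0.257269+1·4.577312+1/2·(-1.139359)≈4.007632; next y=3/5·3.742731+1/2·4.007632≈4.249455
n=8: y≈4.249455, sp=4, e=sp−y≈-0.249455; I≈4.327857, D=e−e_prev≈-0.506724; u=0·(-0.249455)+1·4.327857+1/2·(-0.506724)≈4.074495; next y=3/5·4.249455+1/2·4.074495≈4.586920
n=9: y≈4.586920, sp=4, e=sp−y≈-0.586920; I≈3.740937, D=e−e_prev≈-0.337466; u=0·(-0.586920)+1·3.740937+1/2·(-0.337466)≈3.572204; next y=3/5·4.586920+1/2·3.572204≈4.538254
n=10: y≈4.538254, sp=4, e=sp−y≈-0.538254; I≈3.202683, D=e−e_prev≈0.048666; u=0·(-0.538254)+1·3.202683+1/2·0.048666≈3.227016; next y=3/5·4.538254+1/2·3.227016≈4.336460
n=11: y≈4.336460, sp=4, e=sp−y≈-0.336460; I≈2.866222, D=e−e_prev≈0.201794; u=0·(-0.336460)+1·2.866222+1/2·0.201794≈2.967119; next y=3/5·4.336460+1/2·2.967119≈4.085436

0 5 7.500 0.000
1 5 4.375 3.750
2 -1 -2.531 4.438
3 -1 -0.064 1.397
4 4 4.405 0.806
5 4 1.983 2.686
6 4 4.361 2.603
7 4 4.008 3.743
8 4 4.074 4.249
9 4 3.572 4.587
10 4 3.227 4.538
11 4 2.967 4.336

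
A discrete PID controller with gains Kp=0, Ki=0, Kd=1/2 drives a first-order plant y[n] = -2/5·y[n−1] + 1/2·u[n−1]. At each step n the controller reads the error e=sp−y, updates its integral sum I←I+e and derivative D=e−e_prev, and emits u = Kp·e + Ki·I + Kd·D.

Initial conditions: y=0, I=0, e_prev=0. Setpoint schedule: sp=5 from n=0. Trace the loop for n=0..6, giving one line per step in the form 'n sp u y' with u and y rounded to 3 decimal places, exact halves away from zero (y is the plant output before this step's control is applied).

(exact arithmetic carried between steps; '≈' marks a value shown rounded to 6 d.p. or computed from one; I and e_prev carry over from the previous line; the table rounds u and y to 3 d.p., halves away from zero)
n=0: y=0, sp=5, e=sp−y=5; I=5, D=e−e_prev=5; u=0·5+0·5+1/2·5=2.5; next y=-2/5·0+1/2·2.5=1.25
n=1: y=1.25, sp=5, e=sp−y=3.75; I=8.75, D=e−e_prev=-1.25; u=0·3.75+0·8.75+1/2·(-1.25)=-0.625; next y=-2/5·1.25+1/2·(-0.625)=-0.8125
n=2: y=-0.8125, sp=5, e=sp−y=5.8125; I=14.5625, D=e−e_prev=2.0625; u=0·5.8125+0·14.5625+1/2·2.0625=1.03125; next y=-2/5·(-0.8125)+1/2·1.03125=0.840625
n=3: y=0.840625, sp=5, e=sp−y=4.159375; I=18.721875, D=e−e_prev=-1.653125; u=0·4.159375+0·18.721875+1/2·(-1.653125)≈-0.826563; next y=-2/5·0.840625+1/2·(-0.826563)≈-0.749531
n=4: y≈-0.749531, sp=5, e=sp−y≈5.749531; I≈24.471406, D=e−e_prev≈1.590156; u=0·5.749531+0·24.471406+1/2·1.590156≈0.795078; next y=-2/5·(-0.749531)+1/2·0.795078≈0.697352
n=5: y≈0.697352, sp=5, e=sp−y≈4.302648; I≈28.774055, D=e−e_prev≈-1.446883; u=0·4.302648+0·28.774055+1/2·(-1.446883)≈-0.723441; next y=-2/5·0.697352+1/2·(-0.723441)≈-0.640661
n=6: y≈-0.640661, sp=5, e=sp−y≈5.640661; I≈34.414716, D=e−e_prev≈1.338013; u=0·5.640661+0·34.414716+1/2·1.338013≈0.669006; next y=-2/5·(-0.640661)+1/2·0.669006≈0.590768

0 5 2.500 0.000
1 5 -0.625 1.250
2 5 1.031 -0.813
3 5 -0.827 0.841
4 5 0.795 -0.750
5 5 -0.723 0.697
6 5 0.669 -0.641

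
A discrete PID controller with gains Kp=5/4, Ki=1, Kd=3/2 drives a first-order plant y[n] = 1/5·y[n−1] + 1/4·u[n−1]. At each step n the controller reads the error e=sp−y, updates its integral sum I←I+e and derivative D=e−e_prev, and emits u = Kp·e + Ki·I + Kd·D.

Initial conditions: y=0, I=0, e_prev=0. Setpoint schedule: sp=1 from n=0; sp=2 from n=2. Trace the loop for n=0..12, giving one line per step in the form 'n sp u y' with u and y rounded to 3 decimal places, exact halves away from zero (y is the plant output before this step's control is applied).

(exact arithmetic carried between steps; '≈' marks a value shown rounded to 6 d.p. or computed from one; I and e_prev carry over from the previous line; the table rounds u and y to 3 d.p., halves away from zero)
n=0: y=0, sp=1, e=sp−y=1; I=1, D=e−e_prev=1; u=5/4·1+1·1+3/2·1=3.75; next y=1/5·0+1/4·3.75=0.9375
n=1: y=0.9375, sp=1, e=sp−y=0.0625; I=1.0625, D=e−e_prev=-0.9375; u=5/4·0.0625+1·1.0625+3/2·(-0.9375)=-0.265625; next y=1/5·0.9375+1/4·(-0.265625)≈0.121094
n=2: y≈0.121094, sp=2, e=sp−y≈1.878906; I≈2.941406, D=e−e_prev≈1.816406; u=5/4·1.878906+1·2.941406+3/2·1.816406≈8.014648; next y=1/5·0.121094+1/4·8.014648≈2.027881
n=3: y≈2.027881, sp=2, e=sp−y≈-0.027881; I≈2.913525, D=e−e_prev≈-1.906787; u=5/4·(-0.027881)+1·2.913525+3/2·(-1.906787)≈0.018494; next y=1/5·2.027881+1/4·0.018494≈0.410200
n=4: y≈0.410200, sp=2, e=sp−y≈1.589800; I≈4.503326, D=e−e_prev≈1.617681; u=5/4·1.589800+1·4.503326+3/2·1.617681≈8.917098; next y=1/5·0.410200+1/4·8.917098≈2.311314
n=5: y≈2.311314, sp=2, e=sp−y≈-0.311314; I≈4.192011, D=e−e_prev≈-1.901115; u=5/4·(-0.311314)+1·4.192011+3/2·(-1.901115)≈0.951196; next y=1/5·2.311314+1/4·0.951196≈0.700062
n=6: y≈0.700062, sp=2, e=sp−y≈1.299938; I≈5.491949, D=e−e_prev≈1.611253; u=5/4·1.299938+1·5.491949+3/2·1.611253≈9.533751; next y=1/5·0.700062+1/4·9.533751≈2.523450
n=7: y≈2.523450, sp=2, e=sp−y≈-0.523450; I≈4.968499, D=e−e_prev≈-1.823388; u=5/4·(-0.523450)+1·4.968499+3/2·(-1.823388)≈1.579104; next y=1/5·2.523450+1/4·1.579104≈0.899466
n=8: y≈0.899466, sp=2, e=sp−y≈1.100534; I≈6.069033, D=e−e_prev≈1.623984; u=5/4·1.100534+1·6.069033+3/2·1.623984≈9.880677; next y=1/5·0.899466+1/4·9.880677≈2.650062
n=9: y≈2.650062, sp=2, e=sp−y≈-0.650062; I≈5.418971, D=e−e_prev≈-1.750596; u=5/4·(-0.650062)+1·5.418971+3/2·(-1.750596)≈1.980498; next y=1/5·2.650062+1/4·1.980498≈1.025137
n=10: y≈1.025137, sp=2, e=sp−y≈0.974863; I≈6.393834, D=e−e_prev≈1.624925; u=5/4·0.974863+1·6.393834+3/2·1.624925≈10.049800; next y=1/5·1.025137+1/4·10.049800≈2.717478
n=11: y≈2.717478, sp=2, e=sp−y≈-0.717478; I≈5.676356, D=e−e_prev≈-1.692340; u=5/4·(-0.717478)+1·5.676356+3/2·(-1.692340)≈2.240999; next y=1/5·2.717478+1/4·2.240999≈1.103745
n=12: y≈1.103745, sp=2, e=sp−y≈0.896255; I≈6.572611, D=e−e_prev≈1.613732; u=5/4·0.896255+1·6.572611+3/2·1.613732≈10.113528; next y=1/5·1.103745+1/4·10.113528≈2.749131

0 1 3.750 0.000
1 1 -0.266 0.938
2 2 8.015 0.121
3 2 0.018 2.028
4 2 8.917 0.410
5 2 0.951 2.311
6 2 9.534 0.700
7 2 1.579 2.523
8 2 9.881 0.899
9 2 1.980 2.650
10 2 10.050 1.025
11 2 2.241 2.717
12 2 10.114 1.104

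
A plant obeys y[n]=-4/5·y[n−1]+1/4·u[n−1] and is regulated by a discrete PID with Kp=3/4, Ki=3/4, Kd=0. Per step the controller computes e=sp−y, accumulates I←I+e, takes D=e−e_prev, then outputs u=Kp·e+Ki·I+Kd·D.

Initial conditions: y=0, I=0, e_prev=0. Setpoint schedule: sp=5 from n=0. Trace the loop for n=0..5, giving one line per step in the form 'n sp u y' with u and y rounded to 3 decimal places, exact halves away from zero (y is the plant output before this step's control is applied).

(exact arithmetic carried between steps; '≈' marks a value shown rounded to 6 d.p. or computed from one; I and e_prev carry over from the previous line; the table rounds u and y to 3 d.p., halves away from zero)
n=0: y=0, sp=5, e=sp−y=5; I=5, D=e−e_prev=5; u=3/4·5+3/4·5+0·5=7.5; next y=-4/5·0+1/4·7.5=1.875
n=1: y=1.875, sp=5, e=sp−y=3.125; I=8.125, D=e−e_prev=-1.875; u=3/4·3.125+3/4·8.125+0·(-1.875)=8.4375; next y=-4/5·1.875+1/4·8.4375=0.609375
n=2: y=0.609375, sp=5, e=sp−y=4.390625; I=12.515625, D=e−e_prev=1.265625; u=3/4·4.390625+3/4·12.515625+0·1.265625≈12.679688; next y=-4/5·0.609375+1/4·12.679688≈2.682422
n=3: y≈2.682422, sp=5, e=sp−y≈2.317578; I≈14.833203, D=e−e_prev≈-2.073047; u=3/4·2.317578+3/4·14.833203+0·(-2.073047)≈12.863086; next y=-4/5·2.682422+1/4·12.863086≈1.069834
n=4: y≈1.069834, sp=5, e=sp−y≈3.930166; I≈18.763369, D=e−e_prev≈1.612588; u=3/4·3.930166+3/4·18.763369+0·1.612588≈17.020151; next y=-4/5·1.069834+1/4·17.020151≈3.399171
n=5: y≈3.399171, sp=5, e=sp−y≈1.600829; I≈20.364198, D=e−e_prev≈-2.329337; u=3/4·1.600829+3/4·20.364198+0·(-2.329337)≈16.473771; next y=-4/5·3.399171+1/4·16.473771≈1.399106

0 5 7.500 0.000
1 5 8.438 1.875
2 5 12.680 0.609
3 5 12.863 2.682
4 5 17.020 1.070
5 5 16.474 3.399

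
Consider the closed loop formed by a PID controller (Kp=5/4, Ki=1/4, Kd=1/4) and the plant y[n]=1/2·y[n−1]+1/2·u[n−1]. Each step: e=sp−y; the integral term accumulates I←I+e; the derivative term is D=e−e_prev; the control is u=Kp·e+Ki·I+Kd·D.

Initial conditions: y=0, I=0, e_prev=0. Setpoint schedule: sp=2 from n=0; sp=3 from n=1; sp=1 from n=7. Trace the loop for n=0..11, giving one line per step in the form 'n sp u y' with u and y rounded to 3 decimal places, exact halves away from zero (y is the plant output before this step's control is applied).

(exact arithmetic carried between steps; '≈' marks a value shown rounded to 6 d.p. or computed from one; I and e_prev carry over from the previous line; the table rounds u and y to 3 d.p., halves away from zero)
n=0: y=0, sp=2, e=sp−y=2; I=2, D=e−e_prev=2; u=5/4·2+1/4·2+1/4·2=3.5; next y=1/2·0+1/2·3.5=1.75
n=1: y=1.75, sp=3, e=sp−y=1.25; I=3.25, D=e−e_prev=-0.75; u=5/4·1.25+1/4·3.25+1/4·(-0.75)=2.1875; next y=1/2·1.75+1/2·2.1875=1.96875
n=2: y=1.96875, sp=3, e=sp−y=1.03125; I=4.28125, D=e−e_prev=-0.21875; u=5/4·1.03125+1/4·4.28125+1/4·(-0.21875)≈2.304688; next y=1/2·1.96875+1/2·2.304688≈2.136719
n=3: y≈2.136719, sp=3, e=sp−y≈0.863281; I≈5.144531, D=e−e_prev≈-0.167969; u=5/4·0.863281+1/4·5.144531+1/4·(-0.167969)≈2.323242; next y=1/2·2.136719+1/2·2.323242≈2.229980
n=4: y≈2.229980, sp=3, e=sp−y≈0.770020; I≈5.914551, D=e−e_prev≈-0.093262; u=5/4·0.770020+1/4·5.914551+1/4·(-0.093262)≈2.417847; next y=1/2·2.229980+1/2·2.417847≈2.323914
n=5: y≈2.323914, sp=3, e=sp−y≈0.676086; I≈6.590637, D=e−e_prev≈-0.093933; u=5/4·0.676086+1/4·6.590637+1/4·(-0.093933)≈2.469284; next y=1/2·2.323914+1/2·2.469284≈2.396599
n=6: y≈2.396599, sp=3, e=sp−y≈0.603401; I≈7.194038, D=e−e_prev≈-0.072685; u=5/4·0.603401+1/4·7.194038+1/4·(-0.072685)≈2.534590; next y=1/2·2.396599+1/2·2.534590≈2.465594
n=7: y≈2.465594, sp=1, e=sp−y≈-1.465594; I≈5.728444, D=e−e_prev≈-2.068995; u=5/4·(-1.465594)+1/4·5.728444+1/4·(-2.068995)≈-0.917131; next y=1/2·2.465594+1/2·(-0.917131)≈0.774232
n=8: y≈0.774232, sp=1, e=sp−y≈0.225768; I≈5.954212, D=e−e_prev≈1.691363; u=5/4·0.225768+1/4·5.954212+1/4·1.691363≈2.193604; next y=1/2·0.774232+1/2·2.193604≈1.483918
n=9: y≈1.483918, sp=1, e=sp−y≈-0.483918; I≈5.470294, D=e−e_prev≈-0.709686; u=5/4·(-0.483918)+1/4·5.470294+1/4·(-0.709686)≈0.585255; next y=1/2·1.483918+1/2·0.585255≈1.034586
n=10: y≈1.034586, sp=1, e=sp−y≈-0.034586; I≈5.435708, D=e−e_prev≈0.449332; u=5/4·(-0.034586)+1/4·5.435708+1/4·0.449332≈1.428027; next y=1/2·1.034586+1/2·1.428027≈1.231307
n=11: y≈1.231307, sp=1, e=sp−y≈-0.231307; I≈5.204401, D=e−e_prev≈-0.196720; u=5/4·(-0.231307)+1/4·5.204401+1/4·(-0.196720)≈0.962787; next y=1/2·1.231307+1/2·0.962787≈1.097047

0 2 3.500 0.000
1 3 2.188 1.750
2 3 2.305 1.969
3 3 2.323 2.137
4 3 2.418 2.230
5 3 2.469 2.324
6 3 2.535 2.397
7 1 -0.917 2.466
8 1 2.194 0.774
9 1 0.585 1.484
10 1 1.428 1.035
11 1 0.963 1.231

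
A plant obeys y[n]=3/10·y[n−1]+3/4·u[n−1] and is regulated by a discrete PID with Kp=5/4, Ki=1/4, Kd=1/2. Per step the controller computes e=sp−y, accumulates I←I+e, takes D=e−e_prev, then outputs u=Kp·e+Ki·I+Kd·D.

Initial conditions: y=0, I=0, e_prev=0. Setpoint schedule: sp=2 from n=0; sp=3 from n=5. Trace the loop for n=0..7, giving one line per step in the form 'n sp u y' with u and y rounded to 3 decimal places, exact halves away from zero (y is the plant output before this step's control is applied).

0 2 4.000 0.000
1 2 -2.500 3.000
2 2 6.700 -0.975
3 2 -5.959 4.733
4 2 11.776 -3.049
5 3 -10.785 7.917
6 3 20.230 -5.714
7 3 -22.752 13.458

(exact arithmetic carried between steps; '≈' marks a value shown rounded to 6 d.p. or computed from one; I and e_prev carry over from the previous line; the table rounds u and y to 3 d.p., halves away from zero)
n=0: y=0, sp=2, e=sp−y=2; I=2, D=e−e_prev=2; u=5/4·2+1/4·2+1/2·2=4; next y=3/10·0+3/4·4=3
n=1: y=3, sp=2, e=sp−y=-1; I=1, D=e−e_prev=-3; u=5/4·(-1)+1/4·1+1/2·(-3)=-2.5; next y=3/10·3+3/4·(-2.5)=-0.975
n=2: y=-0.975, sp=2, e=sp−y=2.975; I=3.975, D=e−e_prev=3.975; u=5/4·2.975+1/4·3.975+1/2·3.975=6.7; next y=3/10·(-0.975)+3/4·6.7=4.7325
n=3: y=4.7325, sp=2, e=sp−y=-2.7325; I=1.2425, D=e−e_prev=-5.7075; u=5/4·(-2.7325)+1/4·1.2425+1/2·(-5.7075)=-5.95875; next y=3/10·4.7325+3/4·(-5.95875)≈-3.049313
n=4: y≈-3.049313, sp=2, e=sp−y≈5.049313; I≈6.291813, D=e−e_prev≈7.781813; u=5/4·5.049313+1/4·6.291813+1/2·7.781813≈11.7755; next y=3/10·(-3.049313)+3/4·11.7755≈7.916831
n=5: y≈7.916831, sp=3, e=sp−y≈-4.916831; I≈1.374981, D=e−e_prev≈-9.966144; u=5/4·(-4.916831)+1/4·1.374981+1/2·(-9.966144)≈-10.785366; next y=3/10·7.916831+3/4·(-10.785366)≈-5.713975
n=6: y≈-5.713975, sp=3, e=sp−y≈8.713975; I≈10.088956, D=e−e_prev≈13.630806; u=5/4·8.713975+1/4·10.088956+1/2·13.630806≈20.230111; next y=3/10·(-5.713975)+3/4·20.230111≈13.458391
n=7: y≈13.458391, sp=3, e=sp−y≈-10.458391; I≈-0.369434, D=e−e_prev≈-19.172365; u=5/4·(-10.458391)+1/4·(-0.369434)+1/2·(-19.172365)≈-22.751529; next y=3/10·13.458391+3/4·(-22.751529)≈-13.026130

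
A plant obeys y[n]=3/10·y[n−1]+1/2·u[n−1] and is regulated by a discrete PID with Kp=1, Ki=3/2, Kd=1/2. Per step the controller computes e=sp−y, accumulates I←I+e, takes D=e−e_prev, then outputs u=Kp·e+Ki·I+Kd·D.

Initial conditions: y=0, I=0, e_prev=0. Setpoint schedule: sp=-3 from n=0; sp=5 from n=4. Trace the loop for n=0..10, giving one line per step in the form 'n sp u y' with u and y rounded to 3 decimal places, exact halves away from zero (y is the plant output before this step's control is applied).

(exact arithmetic carried between steps; '≈' marks a value shown rounded to 6 d.p. or computed from one; I and e_prev carry over from the previous line; the table rounds u and y to 3 d.p., halves away from zero)
n=0: y=0, sp=-3, e=sp−y=-3; I=-3, D=e−e_prev=-3; u=1·(-3)+3/2·(-3)+1/2·(-3)=-9; next y=3/10·0+1/2·(-9)=-4.5
n=1: y=-4.5, sp=-3, e=sp−y=1.5; I=-1.5, D=e−e_prev=4.5; u=1·1.5+3/2·(-1.5)+1/2·4.5=1.5; next y=3/10·(-4.5)+1/2·1.5=-0.6
n=2: y=-0.6, sp=-3, e=sp−y=-2.4; I=-3.9, D=e−e_prev=-3.9; u=1·(-2.4)+3/2·(-3.9)+1/2·(-3.9)=-10.2; next y=3/10·(-0.6)+1/2·(-10.2)=-5.28
n=3: y=-5.28, sp=-3, e=sp−y=2.28; I=-1.62, D=e−e_prev=4.68; u=1·2.28+3/2·(-1.62)+1/2·4.68=2.19; next y=3/10·(-5.28)+1/2·2.19=-0.489
n=4: y=-0.489, sp=5, e=sp−y=5.489; I=3.869, D=e−e_prev=3.209; u=1·5.489+3/2·3.869+1/2·3.209=12.897; next y=3/10·(-0.489)+1/2·12.897=6.3018
n=5: y=6.3018, sp=5, e=sp−y=-1.3018; I=2.5672, D=e−e_prev=-6.7908; u=1·(-1.3018)+3/2·2.5672+1/2·(-6.7908)=-0.8464; next y=3/10·6.3018+1/2·(-0.8464)=1.46734
n=6: y=1.46734, sp=5, e=sp−y=3.53266; I=6.09986, D=e−e_prev=4.83446; u=1·3.53266+3/2·6.09986+1/2·4.83446=15.09968; next y=3/10·1.46734+1/2·15.09968=7.990042
n=7: y=7.990042, sp=5, e=sp−y=-2.990042; I=3.109818, D=e−e_prev=-6.522702; u=1·(-2.990042)+3/2·3.109818+1/2·(-6.522702)=-1.586666; next y=3/10·7.990042+1/2·(-1.586666)≈1.603680
n=8: y≈1.603680, sp=5, e=sp−y≈3.396320; I≈6.506138, D=e−e_prev≈6.386362; u=1·3.396320+3/2·6.506138+1/2·6.386362≈16.348709; next y=3/10·1.603680+1/2·16.348709≈8.655458
n=9: y≈8.655458, sp=5, e=sp−y≈-3.655458; I≈2.850680, D=e−e_prev≈-7.051779; u=1·(-3.655458)+3/2·2.850680+1/2·(-7.051779)≈-2.905328; next y=3/10·8.655458+1/2·(-2.905328)≈1.143974
n=10: y≈1.143974, sp=5, e=sp−y≈3.856026; I≈6.706706, D=e−e_prev≈7.511485; u=1·3.856026+3/2·6.706706+1/2·7.511485≈17.671829; next y=3/10·1.143974+1/2·17.671829≈9.179106

0 -3 -9.000 0.000
1 -3 1.500 -4.500
2 -3 -10.200 -0.600
3 -3 2.190 -5.280
4 5 12.897 -0.489
5 5 -0.846 6.302
6 5 15.100 1.467
7 5 -1.587 7.990
8 5 16.349 1.604
9 5 -2.905 8.655
10 5 17.672 1.144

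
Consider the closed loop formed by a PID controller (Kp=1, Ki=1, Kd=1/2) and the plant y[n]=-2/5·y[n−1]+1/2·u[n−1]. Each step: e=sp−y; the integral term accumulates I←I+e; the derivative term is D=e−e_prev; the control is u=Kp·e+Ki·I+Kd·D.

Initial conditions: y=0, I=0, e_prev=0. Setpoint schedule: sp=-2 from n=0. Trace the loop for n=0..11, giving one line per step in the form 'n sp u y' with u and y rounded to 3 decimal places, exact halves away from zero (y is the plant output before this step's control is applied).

(exact arithmetic carried between steps; '≈' marks a value shown rounded to 6 d.p. or computed from one; I and e_prev carry over from the previous line; the table rounds u and y to 3 d.p., halves away from zero)
n=0: y=0, sp=-2, e=sp−y=-2; I=-2, D=e−e_prev=-2; u=1·(-2)+1·(-2)+1/2·(-2)=-5; next y=-2/5·0+1/2·(-5)=-2.5
n=1: y=-2.5, sp=-2, e=sp−y=0.5; I=-1.5, D=e−e_prev=2.5; u=1·0.5+1·(-1.5)+1/2·2.5=0.25; next y=-2/5·(-2.5)+1/2·0.25=1.125
n=2: y=1.125, sp=-2, e=sp−y=-3.125; I=-4.625, D=e−e_prev=-3.625; u=1·(-3.125)+1·(-4.625)+1/2·(-3.625)=-9.5625; next y=-2/5·1.125+1/2·(-9.5625)=-5.23125
n=3: y=-5.23125, sp=-2, e=sp−y=3.23125; I=-1.39375, D=e−e_prev=6.35625; u=1·3.23125+1·(-1.39375)+1/2·6.35625=5.015625; next y=-2/5·(-5.23125)+1/2·5.015625≈4.600313
n=4: y≈4.600313, sp=-2, e=sp−y≈-6.600313; I≈-7.994063, D=e−e_prev≈-9.831563; u=1·(-6.600313)+1·(-7.994063)+1/2·(-9.831563)≈-19.510156; next y=-2/5·4.600313+1/2·(-19.510156)≈-11.595203
n=5: y≈-11.595203, sp=-2, e=sp−y≈9.595203; I≈1.601141, D=e−e_prev≈16.195516; u=1·9.595203+1·1.601141+1/2·16.195516≈19.294102; next y=-2/5·(-11.595203)+1/2·19.294102≈14.285132
n=6: y≈14.285132, sp=-2, e=sp−y≈-16.285132; I≈-14.683991, D=e−e_prev≈-25.880335; u=1·(-16.285132)+1·(-14.683991)+1/2·(-25.880335)≈-43.909291; next y=-2/5·14.285132+1/2·(-43.909291)≈-27.668698
n=7: y≈-27.668698, sp=-2, e=sp−y≈25.668698; I≈10.984707, D=e−e_prev≈41.953830; u=1·25.668698+1·10.984707+1/2·41.953830≈57.630320; next y=-2/5·(-27.668698)+1/2·57.630320≈39.882640
n=8: y≈39.882640, sp=-2, e=sp−y≈-41.882640; I≈-30.897933, D=e−e_prev≈-67.551338; u=1·(-41.882640)+1·(-30.897933)+1/2·(-67.551338)≈-106.556241; next y=-2/5·39.882640+1/2·(-106.556241)≈-69.231176
n=9: y≈-69.231176, sp=-2, e=sp−y≈67.231176; I≈36.333244, D=e−e_prev≈109.113816; u=1·67.231176+1·36.333244+1/2·109.113816≈158.121328; next y=-2/5·(-69.231176)+1/2·158.121328≈106.753135
n=10: y≈106.753135, sp=-2, e=sp−y≈-108.753135; I≈-72.419891, D=e−e_prev≈-175.984311; u=1·(-108.753135)+1·(-72.419891)+1/2·(-175.984311)≈-269.165181; next y=-2/5·106.753135+1/2·(-269.165181)≈-177.283844
n=11: y≈-177.283844, sp=-2, e=sp−y≈175.283844; I≈102.863953, D=e−e_prev≈284.036979; u=1·175.283844+1·102.863953+1/2·284.036979≈420.166287; next y=-2/5·(-177.283844)+1/2·420.166287≈280.996681

0 -2 -5.000 0.000
1 -2 0.250 -2.500
2 -2 -9.563 1.125
3 -2 5.016 -5.231
4 -2 -19.510 4.600
5 -2 19.294 -11.595
6 -2 -43.909 14.285
7 -2 57.630 -27.669
8 -2 -106.556 39.883
9 -2 158.121 -69.231
10 -2 -269.165 106.753
11 -2 420.166 -177.284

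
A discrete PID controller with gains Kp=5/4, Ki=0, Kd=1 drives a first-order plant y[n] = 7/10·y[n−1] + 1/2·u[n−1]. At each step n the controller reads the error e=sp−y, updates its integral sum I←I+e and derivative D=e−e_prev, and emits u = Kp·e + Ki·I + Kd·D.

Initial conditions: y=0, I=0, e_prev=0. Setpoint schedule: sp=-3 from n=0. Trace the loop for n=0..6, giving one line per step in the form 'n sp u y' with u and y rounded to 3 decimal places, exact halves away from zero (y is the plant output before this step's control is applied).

0 -3 -6.750 0.000
1 -3 3.844 -3.375
2 -3 -6.134 -0.441
3 -3 3.404 -3.375
4 -3 -5.638 -0.661
5 -3 2.973 -3.282
6 -3 -5.208 -0.811

(exact arithmetic carried between steps; '≈' marks a value shown rounded to 6 d.p. or computed from one; I and e_prev carry over from the previous line; the table rounds u and y to 3 d.p., halves away from zero)
n=0: y=0, sp=-3, e=sp−y=-3; I=-3, D=e−e_prev=-3; u=5/4·(-3)+0·(-3)+1·(-3)=-6.75; next y=7/10·0+1/2·(-6.75)=-3.375
n=1: y=-3.375, sp=-3, e=sp−y=0.375; I=-2.625, D=e−e_prev=3.375; u=5/4·0.375+0·(-2.625)+1·3.375=3.84375; next y=7/10·(-3.375)+1/2·3.84375=-0.440625
n=2: y=-0.440625, sp=-3, e=sp−y=-2.559375; I=-5.184375, D=e−e_prev=-2.934375; u=5/4·(-2.559375)+0·(-5.184375)+1·(-2.934375)≈-6.133594; next y=7/10·(-0.440625)+1/2·(-6.133594)≈-3.375234
n=3: y≈-3.375234, sp=-3, e=sp−y≈0.375234; I≈-4.809141, D=e−e_prev≈2.934609; u=5/4·0.375234+0·(-4.809141)+1·2.934609≈3.403652; next y=7/10·(-3.375234)+1/2·3.403652≈-0.660838
n=4: y≈-0.660838, sp=-3, e=sp−y≈-2.339162; I≈-7.148303, D=e−e_prev≈-2.714396; u=5/4·(-2.339162)+0·(-7.148303)+1·(-2.714396)≈-5.638349; next y=7/10·(-0.660838)+1/2·(-5.638349)≈-3.281761
n=5: y≈-3.281761, sp=-3, e=sp−y≈0.281761; I≈-6.866542, D=e−e_prev≈2.620923; u=5/4·0.281761+0·(-6.866542)+1·2.620923≈2.973125; next y=7/10·(-3.281761)+1/2·2.973125≈-0.810670
n=6: y≈-0.810670, sp=-3, e=sp−y≈-2.189330; I≈-9.055871, D=e−e_prev≈-2.471091; u=5/4·(-2.189330)+0·(-9.055871)+1·(-2.471091)≈-5.207752; next y=7/10·(-0.810670)+1/2·(-5.207752)≈-3.171346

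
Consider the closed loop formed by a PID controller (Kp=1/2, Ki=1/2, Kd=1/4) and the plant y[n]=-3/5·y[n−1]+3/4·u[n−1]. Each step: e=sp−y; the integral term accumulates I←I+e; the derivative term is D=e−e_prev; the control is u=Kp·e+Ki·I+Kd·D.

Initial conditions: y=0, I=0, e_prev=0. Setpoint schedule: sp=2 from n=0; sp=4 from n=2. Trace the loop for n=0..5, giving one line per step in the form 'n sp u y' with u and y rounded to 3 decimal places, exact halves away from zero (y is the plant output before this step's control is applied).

0 2 2.500 0.000
1 2 0.656 1.875
2 4 6.822 -0.633
3 4 0.350 5.496
4 4 11.799 -3.035
5 4 -3.948 10.670

(exact arithmetic carried between steps; '≈' marks a value shown rounded to 6 d.p. or computed from one; I and e_prev carry over from the previous line; the table rounds u and y to 3 d.p., halves away from zero)
n=0: y=0, sp=2, e=sp−y=2; I=2, D=e−e_prev=2; u=1/2·2+1/2·2+1/4·2=2.5; next y=-3/5·0+3/4·2.5=1.875
n=1: y=1.875, sp=2, e=sp−y=0.125; I=2.125, D=e−e_prev=-1.875; u=1/2·0.125+1/2·2.125+1/4·(-1.875)=0.65625; next y=-3/5·1.875+3/4·0.65625≈-0.632813
n=2: y≈-0.632813, sp=4, e=sp−y≈4.632813; I≈6.757813, D=e−e_prev≈4.507813; u=1/2·4.632813+1/2·6.757813+1/4·4.507813≈6.822266; next y=-3/5·(-0.632813)+3/4·6.822266≈5.496387
n=3: y≈5.496387, sp=4, e=sp−y≈-1.496387; I≈5.261426, D=e−e_prev≈-6.129199; u=1/2·(-1.496387)+1/2·5.261426+1/4·(-6.129199)≈0.350220; next y=-3/5·5.496387+3/4·0.350220≈-3.035167
n=4: y≈-3.035167, sp=4, e=sp−y≈7.035167; I≈12.296593, D=e−e_prev≈8.531554; u=1/2·7.035167+1/2·12.296593+1/4·8.531554≈11.798769; next y=-3/5·(-3.035167)+3/4·11.798769≈10.670177
n=5: y≈10.670177, sp=4, e=sp−y≈-6.670177; I≈5.626416, D=e−e_prev≈-13.705344; u=1/2·(-6.670177)+1/2·5.626416+1/4·(-13.705344)≈-3.948216; next y=-3/5·10.670177+3/4·(-3.948216)≈-9.363268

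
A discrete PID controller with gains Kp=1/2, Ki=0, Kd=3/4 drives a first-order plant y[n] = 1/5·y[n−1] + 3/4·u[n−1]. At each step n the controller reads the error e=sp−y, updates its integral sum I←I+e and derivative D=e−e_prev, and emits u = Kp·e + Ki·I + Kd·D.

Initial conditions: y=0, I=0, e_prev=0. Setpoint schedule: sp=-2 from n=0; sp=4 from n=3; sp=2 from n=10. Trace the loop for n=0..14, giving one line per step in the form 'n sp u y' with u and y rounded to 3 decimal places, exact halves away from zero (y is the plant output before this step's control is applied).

(exact arithmetic carried between steps; '≈' marks a value shown rounded to 6 d.p. or computed from one; I and e_prev carry over from the previous line; the table rounds u and y to 3 d.p., halves away from zero)
n=0: y=0, sp=-2, e=sp−y=-2; I=-2, D=e−e_prev=-2; u=1/2·(-2)+0·(-2)+3/4·(-2)=-2.5; next y=1/5·0+3/4·(-2.5)=-1.875
n=1: y=-1.875, sp=-2, e=sp−y=-0.125; I=-2.125, D=e−e_prev=1.875; u=1/2·(-0.125)+0·(-2.125)+3/4·1.875=1.34375; next y=1/5·(-1.875)+3/4·1.34375≈0.632813
n=2: y≈0.632813, sp=-2, e=sp−y≈-2.632813; I≈-4.757813, D=e−e_prev≈-2.507813; u=1/2·(-2.632813)+0·(-4.757813)+3/4·(-2.507813)≈-3.197266; next y=1/5·0.632813+3/4·(-3.197266)≈-2.271387
n=3: y≈-2.271387, sp=4, e=sp−y≈6.271387; I≈1.513574, D=e−e_prev≈8.904199; u=1/2·6.271387+0·1.513574+3/4·8.904199≈9.813843; next y=1/5·(-2.271387)+3/4·9.813843≈6.906105
n=4: y≈6.906105, sp=4, e=sp−y≈-2.906105; I≈-1.392531, D=e−e_prev≈-9.177491; u=1/2·(-2.906105)+0·(-1.392531)+3/4·(-9.177491)≈-8.336171; next y=1/5·6.906105+3/4·(-8.336171)≈-4.870907
n=5: y≈-4.870907, sp=4, e=sp−y≈8.870907; I≈7.478377, D=e−e_prev≈11.777012; u=1/2·8.870907+0·7.478377+3/4·11.777012≈13.268213; next y=1/5·(-4.870907)+3/4·13.268213≈8.976978
n=6: y≈8.976978, sp=4, e=sp−y≈-4.976978; I≈2.501399, D=e−e_prev≈-13.847885; u=1/2·(-4.976978)+0·2.501399+3/4·(-13.847885)≈-12.874403; next y=1/5·8.976978+3/4·(-12.874403)≈-7.860407
n=7: y≈-7.860407, sp=4, e=sp−y≈11.860407; I≈14.361805, D=e−e_prev≈16.837385; u=1/2·11.860407+0·14.361805+3/4·16.837385≈18.558242; next y=1/5·(-7.860407)+3/4·18.558242≈12.346600
n=8: y≈12.346600, sp=4, e=sp−y≈-8.346600; I≈6.015205, D=e−e_prev≈-20.207007; u=1/2·(-8.346600)+0·6.015205+3/4·(-20.207007)≈-19.328555; next y=1/5·12.346600+3/4·(-19.328555)≈-12.027096
n=9: y≈-12.027096, sp=4, e=sp−y≈16.027096; I≈22.042302, D=e−e_prev≈24.373696; u=1/2·16.027096+0·22.042302+3/4·24.373696≈26.293820; next y=1/5·(-12.027096)+3/4·26.293820≈17.314946
n=10: y≈17.314946, sp=2, e=sp−y≈-15.314946; I≈6.727356, D=e−e_prev≈-31.342042; u=1/2·(-15.314946)+0·6.727356+3/4·(-31.342042)≈-31.164005; next y=1/5·17.314946+3/4·(-31.164005)≈-19.910014
n=11: y≈-19.910014, sp=2, e=sp−y≈21.910014; I≈28.637370, D=e−e_prev≈37.224960; u=1/2·21.910014+0·28.637370+3/4·37.224960≈38.873727; next y=1/5·(-19.910014)+3/4·38.873727≈25.173293
n=12: y≈25.173293, sp=2, e=sp−y≈-23.173293; I≈5.464077, D=e−e_prev≈-45.083307; u=1/2·(-23.173293)+0·5.464077+3/4·(-45.083307)≈-45.399127; next y=1/5·25.173293+3/4·(-45.399127)≈-29.014686
n=13: y≈-29.014686, sp=2, e=sp−y≈31.014686; I≈36.478764, D=e−e_prev≈54.187979; u=1/2·31.014686+0·36.478764+3/4·54.187979≈56.148328; next y=1/5·(-29.014686)+3/4·56.148328≈36.308308
n=14: y≈36.308308, sp=2, e=sp−y≈-34.308308; I≈2.170455, D=e−e_prev≈-65.322995; u=1/2·(-34.308308)+0·2.170455+3/4·(-65.322995)≈-66.146400; next y=1/5·36.308308+3/4·(-66.146400)≈-42.348139

0 -2 -2.500 0.000
1 -2 1.344 -1.875
2 -2 -3.197 0.633
3 4 9.814 -2.271
4 4 -8.336 6.906
5 4 13.268 -4.871
6 4 -12.874 8.977
7 4 18.558 -7.860
8 4 -19.329 12.347
9 4 26.294 -12.027
10 2 -31.164 17.315
11 2 38.874 -19.910
12 2 -45.399 25.173
13 2 56.148 -29.015
14 2 -66.146 36.308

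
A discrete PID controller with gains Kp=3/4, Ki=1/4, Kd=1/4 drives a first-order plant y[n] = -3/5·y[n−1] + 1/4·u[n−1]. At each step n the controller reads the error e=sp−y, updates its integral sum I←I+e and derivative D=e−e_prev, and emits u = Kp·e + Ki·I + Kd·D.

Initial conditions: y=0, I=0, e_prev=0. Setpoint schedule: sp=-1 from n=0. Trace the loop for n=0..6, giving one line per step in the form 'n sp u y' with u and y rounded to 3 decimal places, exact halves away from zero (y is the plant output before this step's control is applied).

(exact arithmetic carried between steps; '≈' marks a value shown rounded to 6 d.p. or computed from one; I and e_prev carry over from the previous line; the table rounds u and y to 3 d.p., halves away from zero)
n=0: y=0, sp=-1, e=sp−y=-1; I=-1, D=e−e_prev=-1; u=3/4·(-1)+1/4·(-1)+1/4·(-1)=-1.25; next y=-3/5·0+1/4·(-1.25)=-0.3125
n=1: y=-0.3125, sp=-1, e=sp−y=-0.6875; I=-1.6875, D=e−e_prev=0.3125; u=3/4·(-0.6875)+1/4·(-1.6875)+1/4·0.3125=-0.859375; next y=-3/5·(-0.3125)+1/4·(-0.859375)≈-0.027344
n=2: y≈-0.027344, sp=-1, e=sp−y≈-0.972656; I≈-2.660156, D=e−e_prev≈-0.285156; u=3/4·(-0.972656)+1/4·(-2.660156)+1/4·(-0.285156)≈-1.465820; next y=-3/5·(-0.027344)+1/4·(-1.465820)≈-0.350049
n=3: y≈-0.350049, sp=-1, e=sp−y≈-0.649951; I≈-3.310107, D=e−e_prev≈0.322705; u=3/4·(-0.649951)+1/4·(-3.310107)+1/4·0.322705≈-1.234314; next y=-3/5·(-0.350049)+1/4·(-1.234314)≈-0.098549
n=4: y≈-0.098549, sp=-1, e=sp−y≈-0.901451; I≈-4.211558, D=e−e_prev≈-0.251500; u=3/4·(-0.901451)+1/4·(-4.211558)+1/4·(-0.251500)≈-1.791853; next y=-3/5·(-0.098549)+1/4·(-1.791853)≈-0.388834
n=5: y≈-0.388834, sp=-1, e=sp−y≈-0.611166; I≈-4.822725, D=e−e_prev≈0.290284; u=3/4·(-0.611166)+1/4·(-4.822725)+1/4·0.290284≈-1.591485; next y=-3/5·(-0.388834)+1/4·(-1.591485)≈-0.164571
n=6: y≈-0.164571, sp=-1, e=sp−y≈-0.835429; I≈-5.658154, D=e−e_prev≈-0.224263; u=3/4·(-0.835429)+1/4·(-5.658154)+1/4·(-0.224263)≈-2.097176; next y=-3/5·(-0.164571)+1/4·(-2.097176)≈-0.425551

0 -1 -1.250 0.000
1 -1 -0.859 -0.313
2 -1 -1.466 -0.027
3 -1 -1.234 -0.350
4 -1 -1.792 -0.099
5 -1 -1.591 -0.389
6 -1 -2.097 -0.165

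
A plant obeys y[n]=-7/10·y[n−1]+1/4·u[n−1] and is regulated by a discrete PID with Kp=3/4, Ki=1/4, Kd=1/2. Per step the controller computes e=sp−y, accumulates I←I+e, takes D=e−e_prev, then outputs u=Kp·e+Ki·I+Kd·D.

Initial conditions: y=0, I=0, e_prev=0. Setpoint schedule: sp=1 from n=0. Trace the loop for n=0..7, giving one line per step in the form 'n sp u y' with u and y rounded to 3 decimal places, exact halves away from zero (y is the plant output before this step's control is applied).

(exact arithmetic carried between steps; '≈' marks a value shown rounded to 6 d.p. or computed from one; I and e_prev carry over from the previous line; the table rounds u and y to 3 d.p., halves away from zero)
n=0: y=0, sp=1, e=sp−y=1; I=1, D=e−e_prev=1; u=3/4·1+1/4·1+1/2·1=1.5; next y=-7/10·0+1/4·1.5=0.375
n=1: y=0.375, sp=1, e=sp−y=0.625; I=1.625, D=e−e_prev=-0.375; u=3/4·0.625+1/4·1.625+1/2·(-0.375)=0.6875; next y=-7/10·0.375+1/4·0.6875=-0.090625
n=2: y=-0.090625, sp=1, e=sp−y=1.090625; I=2.715625, D=e−e_prev=0.465625; u=3/4·1.090625+1/4·2.715625+1/2·0.465625≈1.729688; next y=-7/10·(-0.090625)+1/4·1.729688≈0.495859
n=3: y≈0.495859, sp=1, e=sp−y≈0.504141; I≈3.219766, D=e−e_prev≈-0.586484; u=3/4·0.504141+1/4·3.219766+1/2·(-0.586484)≈0.889805; next y=-7/10·0.495859+1/4·0.889805≈-0.124650
n=4: y≈-0.124650, sp=1, e=sp−y≈1.124650; I≈4.344416, D=e−e_prev≈0.620510; u=3/4·1.124650+1/4·4.344416+1/2·0.620510≈2.239847; next y=-7/10·(-0.124650)+1/4·2.239847≈0.647217
n=5: y≈0.647217, sp=1, e=sp−y≈0.352783; I≈4.697199, D=e−e_prev≈-0.771867; u=3/4·0.352783+1/4·4.697199+1/2·(-0.771867)≈1.052953; next y=-7/10·0.647217+1/4·1.052953≈-0.189814
n=6: y≈-0.189814, sp=1, e=sp−y≈1.189814; I≈5.887013, D=e−e_prev≈0.837030; u=3/4·1.189814+1/4·5.887013+1/2·0.837030≈2.782629; next y=-7/10·(-0.189814)+1/4·2.782629≈0.828527
n=7: y≈0.828527, sp=1, e=sp−y≈0.171473; I≈6.058486, D=e−e_prev≈-1.018340; u=3/4·0.171473+1/4·6.058486+1/2·(-1.018340)≈1.134057; next y=-7/10·0.828527+1/4·1.134057≈-0.296454

0 1 1.500 0.000
1 1 0.688 0.375
2 1 1.730 -0.091
3 1 0.890 0.496
4 1 2.240 -0.125
5 1 1.053 0.647
6 1 2.783 -0.190
7 1 1.134 0.829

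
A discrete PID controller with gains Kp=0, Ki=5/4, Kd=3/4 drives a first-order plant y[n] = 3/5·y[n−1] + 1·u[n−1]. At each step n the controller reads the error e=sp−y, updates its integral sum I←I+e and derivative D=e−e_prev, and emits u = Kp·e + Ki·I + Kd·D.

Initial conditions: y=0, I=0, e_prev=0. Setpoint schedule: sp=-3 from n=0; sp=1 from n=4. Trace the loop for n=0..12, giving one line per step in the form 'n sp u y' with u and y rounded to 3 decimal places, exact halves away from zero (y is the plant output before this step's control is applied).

0 -3 -6.000 0.000
1 -3 4.500 -6.000
2 -3 -10.050 0.900
3 -3 11.070 -9.510
4 1 -10.348 5.364
5 1 17.340 -7.130
6 1 -22.252 13.062
7 1 32.767 -14.414
8 1 -45.638 24.119
9 1 64.935 -31.167
10 1 -91.124 46.234
11 1 129.619 -63.383
12 1 -182.060 91.589

(exact arithmetic carried between steps; '≈' marks a value shown rounded to 6 d.p. or computed from one; I and e_prev carry over from the previous line; the table rounds u and y to 3 d.p., halves away from zero)
n=0: y=0, sp=-3, e=sp−y=-3; I=-3, D=e−e_prev=-3; u=0·(-3)+5/4·(-3)+3/4·(-3)=-6; next y=3/5·0+1·(-6)=-6
n=1: y=-6, sp=-3, e=sp−y=3; I=0, D=e−e_prev=6; u=0·3+5/4·0+3/4·6=4.5; next y=3/5·(-6)+1·4.5=0.9
n=2: y=0.9, sp=-3, e=sp−y=-3.9; I=-3.9, D=e−e_prev=-6.9; u=0·(-3.9)+5/4·(-3.9)+3/4·(-6.9)=-10.05; next y=3/5·0.9+1·(-10.05)=-9.51
n=3: y=-9.51, sp=-3, e=sp−y=6.51; I=2.61, D=e−e_prev=10.41; u=0·6.51+5/4·2.61+3/4·10.41=11.07; next y=3/5·(-9.51)+1·11.07=5.364
n=4: y=5.364, sp=1, e=sp−y=-4.364; I=-1.754, D=e−e_prev=-10.874; u=0·(-4.364)+5/4·(-1.754)+3/4·(-10.874)=-10.348; next y=3/5·5.364+1·(-10.348)=-7.1296
n=5: y=-7.1296, sp=1, e=sp−y=8.1296; I=6.3756, D=e−e_prev=12.4936; u=0·8.1296+5/4·6.3756+3/4·12.4936=17.3397; next y=3/5·(-7.1296)+1·17.3397=13.06194
n=6: y=13.06194, sp=1, e=sp−y=-12.06194; I=-5.68634, D=e−e_prev=-20.19154; u=0·(-12.06194)+5/4·(-5.68634)+3/4·(-20.19154)=-22.25158; next y=3/5·13.06194+1·(-22.25158)=-14.414416
n=7: y=-14.414416, sp=1, e=sp−y=15.414416; I=9.728076, D=e−e_prev=27.476356; u=0·15.414416+5/4·9.728076+3/4·27.476356=32.767362; next y=3/5·(-14.414416)+1·32.767362≈24.118712
n=8: y≈24.118712, sp=1, e=sp−y≈-23.118712; I≈-13.390636, D=e−e_prev≈-38.533128; u=0·(-23.118712)+5/4·(-13.390636)+3/4·(-38.533128)≈-45.638142; next y=3/5·24.118712+1·(-45.638142)≈-31.166914
n=9: y≈-31.166914, sp=1, e=sp−y≈32.166914; I≈18.776278, D=e−e_prev≈55.285627; u=0·32.166914+5/4·18.776278+3/4·55.285627≈64.934568; next y=3/5·(-31.166914)+1·64.934568≈46.234419
n=10: y≈46.234419, sp=1, e=sp−y≈-45.234419; I≈-26.458141, D=e−e_prev≈-77.401333; u=0·(-45.234419)+5/4·(-26.458141)+3/4·(-77.401333)≈-91.123676; next y=3/5·46.234419+1·(-91.123676)≈-63.383025
n=11: y≈-63.383025, sp=1, e=sp−y≈64.383025; I≈37.924884, D=e−e_prev≈109.617444; u=0·64.383025+5/4·37.924884+3/4·109.617444≈129.619188; next y=3/5·(-63.383025)+1·129.619188≈91.589373
n=12: y≈91.589373, sp=1, e=sp−y≈-90.589373; I≈-52.664489, D=e−e_prev≈-154.972397; u=0·(-90.589373)+5/4·(-52.664489)+3/4·(-154.972397)≈-182.059909; next y=3/5·91.589373+1·(-182.059909)≈-127.106286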